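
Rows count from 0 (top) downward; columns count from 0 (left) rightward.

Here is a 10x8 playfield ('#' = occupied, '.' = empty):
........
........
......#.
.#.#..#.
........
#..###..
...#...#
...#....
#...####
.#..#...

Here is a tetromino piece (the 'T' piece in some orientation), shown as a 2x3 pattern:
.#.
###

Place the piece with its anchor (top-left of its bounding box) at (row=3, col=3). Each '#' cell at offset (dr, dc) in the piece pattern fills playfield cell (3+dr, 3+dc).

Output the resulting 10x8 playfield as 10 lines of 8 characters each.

Answer: ........
........
......#.
.#.##.#.
...###..
#..###..
...#...#
...#....
#...####
.#..#...

Derivation:
Fill (3+0,3+1) = (3,4)
Fill (3+1,3+0) = (4,3)
Fill (3+1,3+1) = (4,4)
Fill (3+1,3+2) = (4,5)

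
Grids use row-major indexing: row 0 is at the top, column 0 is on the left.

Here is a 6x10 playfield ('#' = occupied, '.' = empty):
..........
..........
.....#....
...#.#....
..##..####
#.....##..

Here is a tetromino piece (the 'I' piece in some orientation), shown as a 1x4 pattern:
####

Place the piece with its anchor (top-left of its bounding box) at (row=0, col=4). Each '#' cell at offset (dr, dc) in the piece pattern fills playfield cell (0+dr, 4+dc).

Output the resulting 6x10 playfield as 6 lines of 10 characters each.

Fill (0+0,4+0) = (0,4)
Fill (0+0,4+1) = (0,5)
Fill (0+0,4+2) = (0,6)
Fill (0+0,4+3) = (0,7)

Answer: ....####..
..........
.....#....
...#.#....
..##..####
#.....##..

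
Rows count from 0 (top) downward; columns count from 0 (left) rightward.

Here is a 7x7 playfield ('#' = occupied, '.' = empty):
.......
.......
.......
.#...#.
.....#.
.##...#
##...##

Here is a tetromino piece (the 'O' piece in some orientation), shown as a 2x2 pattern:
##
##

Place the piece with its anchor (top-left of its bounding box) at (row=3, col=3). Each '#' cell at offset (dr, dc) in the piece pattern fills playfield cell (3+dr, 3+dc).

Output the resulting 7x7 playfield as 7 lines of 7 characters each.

Fill (3+0,3+0) = (3,3)
Fill (3+0,3+1) = (3,4)
Fill (3+1,3+0) = (4,3)
Fill (3+1,3+1) = (4,4)

Answer: .......
.......
.......
.#.###.
...###.
.##...#
##...##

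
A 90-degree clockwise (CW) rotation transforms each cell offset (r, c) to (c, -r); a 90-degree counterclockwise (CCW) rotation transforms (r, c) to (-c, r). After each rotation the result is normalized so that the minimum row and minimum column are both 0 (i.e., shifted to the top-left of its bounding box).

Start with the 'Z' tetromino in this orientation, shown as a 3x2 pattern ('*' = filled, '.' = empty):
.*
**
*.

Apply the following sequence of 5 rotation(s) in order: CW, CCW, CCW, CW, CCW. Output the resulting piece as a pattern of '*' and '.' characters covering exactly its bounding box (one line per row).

Answer: **.
.**

Derivation:
Start:
.*
**
*.
After rotation 1 (CW):
**.
.**
After rotation 2 (CCW):
.*
**
*.
After rotation 3 (CCW):
**.
.**
After rotation 4 (CW):
.*
**
*.
After rotation 5 (CCW):
**.
.**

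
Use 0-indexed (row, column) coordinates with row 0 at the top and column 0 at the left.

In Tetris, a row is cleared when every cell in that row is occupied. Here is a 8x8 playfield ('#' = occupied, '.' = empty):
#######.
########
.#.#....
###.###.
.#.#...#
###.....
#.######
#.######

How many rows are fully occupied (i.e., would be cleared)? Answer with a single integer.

Check each row:
  row 0: 1 empty cell -> not full
  row 1: 0 empty cells -> FULL (clear)
  row 2: 6 empty cells -> not full
  row 3: 2 empty cells -> not full
  row 4: 5 empty cells -> not full
  row 5: 5 empty cells -> not full
  row 6: 1 empty cell -> not full
  row 7: 1 empty cell -> not full
Total rows cleared: 1

Answer: 1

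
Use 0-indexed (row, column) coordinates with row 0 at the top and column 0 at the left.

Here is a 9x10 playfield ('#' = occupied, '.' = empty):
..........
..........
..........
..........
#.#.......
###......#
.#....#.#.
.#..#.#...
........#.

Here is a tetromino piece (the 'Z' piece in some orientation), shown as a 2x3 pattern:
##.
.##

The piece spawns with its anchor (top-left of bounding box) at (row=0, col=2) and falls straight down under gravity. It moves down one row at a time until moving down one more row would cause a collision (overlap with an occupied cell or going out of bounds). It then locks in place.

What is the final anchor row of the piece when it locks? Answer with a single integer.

Answer: 3

Derivation:
Spawn at (row=0, col=2). Try each row:
  row 0: fits
  row 1: fits
  row 2: fits
  row 3: fits
  row 4: blocked -> lock at row 3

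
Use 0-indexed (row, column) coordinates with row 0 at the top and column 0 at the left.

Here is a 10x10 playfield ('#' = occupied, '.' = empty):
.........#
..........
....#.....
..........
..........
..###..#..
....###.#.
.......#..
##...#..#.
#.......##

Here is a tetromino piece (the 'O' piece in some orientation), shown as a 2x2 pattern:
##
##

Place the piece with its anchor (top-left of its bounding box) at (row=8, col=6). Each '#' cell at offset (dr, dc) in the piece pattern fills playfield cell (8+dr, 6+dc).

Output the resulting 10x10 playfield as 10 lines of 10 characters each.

Fill (8+0,6+0) = (8,6)
Fill (8+0,6+1) = (8,7)
Fill (8+1,6+0) = (9,6)
Fill (8+1,6+1) = (9,7)

Answer: .........#
..........
....#.....
..........
..........
..###..#..
....###.#.
.......#..
##...####.
#.....####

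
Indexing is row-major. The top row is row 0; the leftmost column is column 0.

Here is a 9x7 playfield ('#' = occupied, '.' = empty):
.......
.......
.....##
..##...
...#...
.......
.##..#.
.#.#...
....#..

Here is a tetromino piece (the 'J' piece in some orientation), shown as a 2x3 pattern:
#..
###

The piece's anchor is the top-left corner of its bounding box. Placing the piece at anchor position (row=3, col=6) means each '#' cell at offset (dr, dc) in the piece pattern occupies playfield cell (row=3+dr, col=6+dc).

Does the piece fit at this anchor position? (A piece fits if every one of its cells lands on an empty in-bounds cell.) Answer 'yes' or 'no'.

Answer: no

Derivation:
Check each piece cell at anchor (3, 6):
  offset (0,0) -> (3,6): empty -> OK
  offset (1,0) -> (4,6): empty -> OK
  offset (1,1) -> (4,7): out of bounds -> FAIL
  offset (1,2) -> (4,8): out of bounds -> FAIL
All cells valid: no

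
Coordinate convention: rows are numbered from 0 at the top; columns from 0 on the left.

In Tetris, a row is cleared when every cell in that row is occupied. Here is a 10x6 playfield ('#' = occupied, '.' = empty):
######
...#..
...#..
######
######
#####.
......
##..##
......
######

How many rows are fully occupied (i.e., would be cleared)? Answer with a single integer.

Check each row:
  row 0: 0 empty cells -> FULL (clear)
  row 1: 5 empty cells -> not full
  row 2: 5 empty cells -> not full
  row 3: 0 empty cells -> FULL (clear)
  row 4: 0 empty cells -> FULL (clear)
  row 5: 1 empty cell -> not full
  row 6: 6 empty cells -> not full
  row 7: 2 empty cells -> not full
  row 8: 6 empty cells -> not full
  row 9: 0 empty cells -> FULL (clear)
Total rows cleared: 4

Answer: 4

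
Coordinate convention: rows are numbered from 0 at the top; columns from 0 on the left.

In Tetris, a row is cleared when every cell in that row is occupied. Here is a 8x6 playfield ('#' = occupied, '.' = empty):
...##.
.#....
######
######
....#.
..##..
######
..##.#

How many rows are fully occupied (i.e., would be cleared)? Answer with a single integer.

Check each row:
  row 0: 4 empty cells -> not full
  row 1: 5 empty cells -> not full
  row 2: 0 empty cells -> FULL (clear)
  row 3: 0 empty cells -> FULL (clear)
  row 4: 5 empty cells -> not full
  row 5: 4 empty cells -> not full
  row 6: 0 empty cells -> FULL (clear)
  row 7: 3 empty cells -> not full
Total rows cleared: 3

Answer: 3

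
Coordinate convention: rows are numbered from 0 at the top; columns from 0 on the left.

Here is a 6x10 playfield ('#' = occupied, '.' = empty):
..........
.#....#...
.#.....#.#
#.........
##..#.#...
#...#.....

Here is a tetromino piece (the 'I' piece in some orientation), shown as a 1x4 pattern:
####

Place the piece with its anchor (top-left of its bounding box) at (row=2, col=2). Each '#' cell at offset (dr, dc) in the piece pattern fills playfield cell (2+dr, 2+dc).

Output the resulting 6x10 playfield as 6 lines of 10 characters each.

Answer: ..........
.#....#...
.#####.#.#
#.........
##..#.#...
#...#.....

Derivation:
Fill (2+0,2+0) = (2,2)
Fill (2+0,2+1) = (2,3)
Fill (2+0,2+2) = (2,4)
Fill (2+0,2+3) = (2,5)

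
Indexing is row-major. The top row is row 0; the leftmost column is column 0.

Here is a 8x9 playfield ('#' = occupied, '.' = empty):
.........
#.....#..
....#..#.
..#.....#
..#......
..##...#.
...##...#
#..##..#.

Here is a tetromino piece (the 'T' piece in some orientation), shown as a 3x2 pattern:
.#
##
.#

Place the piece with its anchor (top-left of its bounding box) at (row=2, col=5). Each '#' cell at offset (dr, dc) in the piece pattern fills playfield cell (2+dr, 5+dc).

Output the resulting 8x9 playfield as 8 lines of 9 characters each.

Answer: .........
#.....#..
....#.##.
..#..##.#
..#...#..
..##...#.
...##...#
#..##..#.

Derivation:
Fill (2+0,5+1) = (2,6)
Fill (2+1,5+0) = (3,5)
Fill (2+1,5+1) = (3,6)
Fill (2+2,5+1) = (4,6)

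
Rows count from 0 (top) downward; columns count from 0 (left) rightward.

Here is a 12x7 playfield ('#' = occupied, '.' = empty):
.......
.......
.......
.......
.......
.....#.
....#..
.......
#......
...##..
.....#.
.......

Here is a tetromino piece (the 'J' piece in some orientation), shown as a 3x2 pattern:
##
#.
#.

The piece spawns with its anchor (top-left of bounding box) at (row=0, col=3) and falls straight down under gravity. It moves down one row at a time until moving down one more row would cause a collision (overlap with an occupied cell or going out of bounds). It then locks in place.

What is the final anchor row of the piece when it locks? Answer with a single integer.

Spawn at (row=0, col=3). Try each row:
  row 0: fits
  row 1: fits
  row 2: fits
  row 3: fits
  row 4: fits
  row 5: fits
  row 6: blocked -> lock at row 5

Answer: 5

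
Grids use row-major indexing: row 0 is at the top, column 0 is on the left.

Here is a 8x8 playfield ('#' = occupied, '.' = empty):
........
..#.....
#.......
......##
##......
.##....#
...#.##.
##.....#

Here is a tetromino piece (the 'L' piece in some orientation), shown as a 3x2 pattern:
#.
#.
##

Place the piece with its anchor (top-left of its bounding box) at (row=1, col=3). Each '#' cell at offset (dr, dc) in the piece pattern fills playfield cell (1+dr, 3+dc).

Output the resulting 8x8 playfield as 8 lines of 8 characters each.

Fill (1+0,3+0) = (1,3)
Fill (1+1,3+0) = (2,3)
Fill (1+2,3+0) = (3,3)
Fill (1+2,3+1) = (3,4)

Answer: ........
..##....
#..#....
...##.##
##......
.##....#
...#.##.
##.....#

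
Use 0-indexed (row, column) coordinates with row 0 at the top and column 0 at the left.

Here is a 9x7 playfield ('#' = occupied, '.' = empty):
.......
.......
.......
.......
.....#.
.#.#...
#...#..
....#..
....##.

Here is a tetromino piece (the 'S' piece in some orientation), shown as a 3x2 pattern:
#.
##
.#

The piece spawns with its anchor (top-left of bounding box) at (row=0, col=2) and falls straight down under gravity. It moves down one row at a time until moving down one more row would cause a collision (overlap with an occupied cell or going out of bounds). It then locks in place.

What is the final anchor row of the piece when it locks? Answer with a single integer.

Answer: 2

Derivation:
Spawn at (row=0, col=2). Try each row:
  row 0: fits
  row 1: fits
  row 2: fits
  row 3: blocked -> lock at row 2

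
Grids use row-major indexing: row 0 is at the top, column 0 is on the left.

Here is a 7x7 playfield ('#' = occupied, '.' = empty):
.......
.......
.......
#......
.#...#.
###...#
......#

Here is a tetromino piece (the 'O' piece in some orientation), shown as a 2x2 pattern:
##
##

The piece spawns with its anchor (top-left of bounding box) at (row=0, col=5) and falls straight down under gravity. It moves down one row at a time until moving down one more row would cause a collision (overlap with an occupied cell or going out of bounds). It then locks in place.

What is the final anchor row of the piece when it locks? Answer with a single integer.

Spawn at (row=0, col=5). Try each row:
  row 0: fits
  row 1: fits
  row 2: fits
  row 3: blocked -> lock at row 2

Answer: 2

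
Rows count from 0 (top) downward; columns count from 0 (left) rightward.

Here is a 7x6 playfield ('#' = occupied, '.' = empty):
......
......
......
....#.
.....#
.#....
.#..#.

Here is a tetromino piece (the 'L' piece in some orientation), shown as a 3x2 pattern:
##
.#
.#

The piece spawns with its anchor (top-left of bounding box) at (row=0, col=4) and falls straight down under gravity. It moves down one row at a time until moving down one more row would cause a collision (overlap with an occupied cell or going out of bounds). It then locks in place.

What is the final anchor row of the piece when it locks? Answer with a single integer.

Spawn at (row=0, col=4). Try each row:
  row 0: fits
  row 1: fits
  row 2: blocked -> lock at row 1

Answer: 1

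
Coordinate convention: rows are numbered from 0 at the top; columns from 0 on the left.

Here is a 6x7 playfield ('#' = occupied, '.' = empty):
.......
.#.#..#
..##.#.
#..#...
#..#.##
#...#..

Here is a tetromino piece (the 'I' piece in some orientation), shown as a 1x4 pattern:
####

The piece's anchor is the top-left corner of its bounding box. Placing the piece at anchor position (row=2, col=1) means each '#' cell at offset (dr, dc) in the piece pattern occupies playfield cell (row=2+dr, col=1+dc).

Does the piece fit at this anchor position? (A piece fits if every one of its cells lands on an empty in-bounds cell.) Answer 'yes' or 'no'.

Check each piece cell at anchor (2, 1):
  offset (0,0) -> (2,1): empty -> OK
  offset (0,1) -> (2,2): occupied ('#') -> FAIL
  offset (0,2) -> (2,3): occupied ('#') -> FAIL
  offset (0,3) -> (2,4): empty -> OK
All cells valid: no

Answer: no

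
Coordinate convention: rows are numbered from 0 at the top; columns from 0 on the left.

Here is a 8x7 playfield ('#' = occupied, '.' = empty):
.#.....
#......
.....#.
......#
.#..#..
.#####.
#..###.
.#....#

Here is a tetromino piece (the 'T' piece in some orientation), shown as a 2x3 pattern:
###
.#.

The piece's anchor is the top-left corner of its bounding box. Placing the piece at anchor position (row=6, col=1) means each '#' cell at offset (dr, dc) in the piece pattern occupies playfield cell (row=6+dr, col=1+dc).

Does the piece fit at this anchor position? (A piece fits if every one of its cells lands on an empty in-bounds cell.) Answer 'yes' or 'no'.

Check each piece cell at anchor (6, 1):
  offset (0,0) -> (6,1): empty -> OK
  offset (0,1) -> (6,2): empty -> OK
  offset (0,2) -> (6,3): occupied ('#') -> FAIL
  offset (1,1) -> (7,2): empty -> OK
All cells valid: no

Answer: no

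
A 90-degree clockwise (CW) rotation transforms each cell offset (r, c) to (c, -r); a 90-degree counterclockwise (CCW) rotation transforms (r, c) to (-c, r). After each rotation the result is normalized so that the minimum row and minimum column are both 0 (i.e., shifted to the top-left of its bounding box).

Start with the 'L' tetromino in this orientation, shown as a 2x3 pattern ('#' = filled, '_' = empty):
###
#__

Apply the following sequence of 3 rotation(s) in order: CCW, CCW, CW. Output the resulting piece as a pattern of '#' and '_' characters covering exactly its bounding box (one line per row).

Start:
###
#__
After rotation 1 (CCW):
#_
#_
##
After rotation 2 (CCW):
__#
###
After rotation 3 (CW):
#_
#_
##

Answer: #_
#_
##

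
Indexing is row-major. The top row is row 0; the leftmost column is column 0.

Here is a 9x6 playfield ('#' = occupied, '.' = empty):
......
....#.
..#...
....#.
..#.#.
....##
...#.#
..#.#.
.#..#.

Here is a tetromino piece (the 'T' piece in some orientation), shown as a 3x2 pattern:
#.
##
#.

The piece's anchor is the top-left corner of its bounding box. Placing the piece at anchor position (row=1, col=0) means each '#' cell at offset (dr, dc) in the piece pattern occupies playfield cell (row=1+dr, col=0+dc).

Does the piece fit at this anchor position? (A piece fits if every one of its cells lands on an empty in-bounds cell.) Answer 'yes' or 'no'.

Answer: yes

Derivation:
Check each piece cell at anchor (1, 0):
  offset (0,0) -> (1,0): empty -> OK
  offset (1,0) -> (2,0): empty -> OK
  offset (1,1) -> (2,1): empty -> OK
  offset (2,0) -> (3,0): empty -> OK
All cells valid: yes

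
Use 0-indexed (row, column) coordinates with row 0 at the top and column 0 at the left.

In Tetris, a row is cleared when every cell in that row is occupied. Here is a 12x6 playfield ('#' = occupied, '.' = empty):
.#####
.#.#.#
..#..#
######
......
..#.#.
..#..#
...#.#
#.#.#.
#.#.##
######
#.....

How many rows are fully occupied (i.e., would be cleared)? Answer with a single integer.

Answer: 2

Derivation:
Check each row:
  row 0: 1 empty cell -> not full
  row 1: 3 empty cells -> not full
  row 2: 4 empty cells -> not full
  row 3: 0 empty cells -> FULL (clear)
  row 4: 6 empty cells -> not full
  row 5: 4 empty cells -> not full
  row 6: 4 empty cells -> not full
  row 7: 4 empty cells -> not full
  row 8: 3 empty cells -> not full
  row 9: 2 empty cells -> not full
  row 10: 0 empty cells -> FULL (clear)
  row 11: 5 empty cells -> not full
Total rows cleared: 2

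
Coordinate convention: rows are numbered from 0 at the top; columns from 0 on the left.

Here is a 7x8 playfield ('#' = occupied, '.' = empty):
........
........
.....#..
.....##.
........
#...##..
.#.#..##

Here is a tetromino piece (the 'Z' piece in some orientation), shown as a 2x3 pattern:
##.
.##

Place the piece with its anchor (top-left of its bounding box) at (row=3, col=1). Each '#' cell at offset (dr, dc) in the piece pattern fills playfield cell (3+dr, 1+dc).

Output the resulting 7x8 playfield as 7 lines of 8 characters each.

Fill (3+0,1+0) = (3,1)
Fill (3+0,1+1) = (3,2)
Fill (3+1,1+1) = (4,2)
Fill (3+1,1+2) = (4,3)

Answer: ........
........
.....#..
.##..##.
..##....
#...##..
.#.#..##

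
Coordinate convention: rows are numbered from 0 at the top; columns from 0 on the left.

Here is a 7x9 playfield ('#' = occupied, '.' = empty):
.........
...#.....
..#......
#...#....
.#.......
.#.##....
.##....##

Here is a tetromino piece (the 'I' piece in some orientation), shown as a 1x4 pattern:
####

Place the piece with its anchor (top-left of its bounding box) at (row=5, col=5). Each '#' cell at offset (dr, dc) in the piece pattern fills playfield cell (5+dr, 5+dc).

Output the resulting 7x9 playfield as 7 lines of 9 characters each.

Answer: .........
...#.....
..#......
#...#....
.#.......
.#.######
.##....##

Derivation:
Fill (5+0,5+0) = (5,5)
Fill (5+0,5+1) = (5,6)
Fill (5+0,5+2) = (5,7)
Fill (5+0,5+3) = (5,8)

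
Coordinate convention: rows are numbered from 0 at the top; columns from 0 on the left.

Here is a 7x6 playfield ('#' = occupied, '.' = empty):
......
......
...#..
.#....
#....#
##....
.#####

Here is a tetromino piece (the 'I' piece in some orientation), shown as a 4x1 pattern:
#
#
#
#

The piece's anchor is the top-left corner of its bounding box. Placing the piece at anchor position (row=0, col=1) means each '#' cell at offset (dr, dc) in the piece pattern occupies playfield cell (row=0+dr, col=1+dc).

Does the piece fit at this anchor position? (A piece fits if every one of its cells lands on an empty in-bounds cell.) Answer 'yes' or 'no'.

Check each piece cell at anchor (0, 1):
  offset (0,0) -> (0,1): empty -> OK
  offset (1,0) -> (1,1): empty -> OK
  offset (2,0) -> (2,1): empty -> OK
  offset (3,0) -> (3,1): occupied ('#') -> FAIL
All cells valid: no

Answer: no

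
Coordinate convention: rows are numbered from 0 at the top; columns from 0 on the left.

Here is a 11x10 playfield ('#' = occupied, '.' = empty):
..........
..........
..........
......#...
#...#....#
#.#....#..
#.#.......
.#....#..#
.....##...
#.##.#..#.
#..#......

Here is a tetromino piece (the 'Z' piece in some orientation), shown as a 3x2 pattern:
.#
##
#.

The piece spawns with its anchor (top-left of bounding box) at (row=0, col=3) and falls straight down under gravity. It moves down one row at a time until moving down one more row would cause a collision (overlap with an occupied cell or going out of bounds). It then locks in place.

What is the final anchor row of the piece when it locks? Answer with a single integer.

Answer: 2

Derivation:
Spawn at (row=0, col=3). Try each row:
  row 0: fits
  row 1: fits
  row 2: fits
  row 3: blocked -> lock at row 2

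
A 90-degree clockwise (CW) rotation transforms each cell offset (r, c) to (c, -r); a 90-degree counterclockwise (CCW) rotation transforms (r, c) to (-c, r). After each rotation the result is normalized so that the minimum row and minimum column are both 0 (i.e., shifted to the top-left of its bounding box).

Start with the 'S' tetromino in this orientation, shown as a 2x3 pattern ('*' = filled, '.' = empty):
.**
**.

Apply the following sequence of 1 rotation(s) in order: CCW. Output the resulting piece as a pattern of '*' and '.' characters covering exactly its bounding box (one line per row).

Answer: *.
**
.*

Derivation:
Start:
.**
**.
After rotation 1 (CCW):
*.
**
.*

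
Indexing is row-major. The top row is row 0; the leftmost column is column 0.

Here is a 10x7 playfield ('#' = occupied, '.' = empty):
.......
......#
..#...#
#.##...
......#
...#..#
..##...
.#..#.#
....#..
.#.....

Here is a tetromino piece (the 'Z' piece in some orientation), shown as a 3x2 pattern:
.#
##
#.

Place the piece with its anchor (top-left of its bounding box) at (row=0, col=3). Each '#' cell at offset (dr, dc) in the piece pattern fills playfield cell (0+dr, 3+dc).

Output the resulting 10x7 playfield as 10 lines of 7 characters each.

Answer: ....#..
...##.#
..##..#
#.##...
......#
...#..#
..##...
.#..#.#
....#..
.#.....

Derivation:
Fill (0+0,3+1) = (0,4)
Fill (0+1,3+0) = (1,3)
Fill (0+1,3+1) = (1,4)
Fill (0+2,3+0) = (2,3)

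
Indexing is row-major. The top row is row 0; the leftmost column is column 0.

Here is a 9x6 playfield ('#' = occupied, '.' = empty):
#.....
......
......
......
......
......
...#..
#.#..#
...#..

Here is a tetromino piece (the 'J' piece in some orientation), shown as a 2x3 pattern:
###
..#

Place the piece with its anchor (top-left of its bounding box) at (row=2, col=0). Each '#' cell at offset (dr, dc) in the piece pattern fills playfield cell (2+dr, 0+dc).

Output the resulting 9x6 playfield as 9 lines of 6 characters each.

Answer: #.....
......
###...
..#...
......
......
...#..
#.#..#
...#..

Derivation:
Fill (2+0,0+0) = (2,0)
Fill (2+0,0+1) = (2,1)
Fill (2+0,0+2) = (2,2)
Fill (2+1,0+2) = (3,2)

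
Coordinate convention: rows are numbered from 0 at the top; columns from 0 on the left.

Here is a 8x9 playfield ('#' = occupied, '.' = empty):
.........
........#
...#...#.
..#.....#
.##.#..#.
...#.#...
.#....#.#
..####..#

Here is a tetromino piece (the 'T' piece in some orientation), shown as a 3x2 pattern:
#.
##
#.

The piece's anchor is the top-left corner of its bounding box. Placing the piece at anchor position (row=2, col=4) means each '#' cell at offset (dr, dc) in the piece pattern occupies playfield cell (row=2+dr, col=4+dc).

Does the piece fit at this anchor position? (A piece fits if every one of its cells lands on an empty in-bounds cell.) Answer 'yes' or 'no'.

Answer: no

Derivation:
Check each piece cell at anchor (2, 4):
  offset (0,0) -> (2,4): empty -> OK
  offset (1,0) -> (3,4): empty -> OK
  offset (1,1) -> (3,5): empty -> OK
  offset (2,0) -> (4,4): occupied ('#') -> FAIL
All cells valid: no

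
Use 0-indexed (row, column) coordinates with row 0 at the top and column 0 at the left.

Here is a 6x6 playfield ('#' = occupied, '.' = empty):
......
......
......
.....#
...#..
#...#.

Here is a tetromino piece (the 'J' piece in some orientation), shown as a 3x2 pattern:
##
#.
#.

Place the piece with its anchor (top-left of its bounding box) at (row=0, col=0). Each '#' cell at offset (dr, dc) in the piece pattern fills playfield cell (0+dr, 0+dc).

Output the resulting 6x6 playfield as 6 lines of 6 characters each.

Answer: ##....
#.....
#.....
.....#
...#..
#...#.

Derivation:
Fill (0+0,0+0) = (0,0)
Fill (0+0,0+1) = (0,1)
Fill (0+1,0+0) = (1,0)
Fill (0+2,0+0) = (2,0)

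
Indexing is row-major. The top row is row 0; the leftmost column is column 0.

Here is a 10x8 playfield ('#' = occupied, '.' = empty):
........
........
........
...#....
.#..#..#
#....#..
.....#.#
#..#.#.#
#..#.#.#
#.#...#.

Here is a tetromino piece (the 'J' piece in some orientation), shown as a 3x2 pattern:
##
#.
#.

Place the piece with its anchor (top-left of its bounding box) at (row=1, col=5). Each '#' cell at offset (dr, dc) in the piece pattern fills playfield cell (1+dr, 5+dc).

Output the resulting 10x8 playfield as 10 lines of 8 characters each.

Fill (1+0,5+0) = (1,5)
Fill (1+0,5+1) = (1,6)
Fill (1+1,5+0) = (2,5)
Fill (1+2,5+0) = (3,5)

Answer: ........
.....##.
.....#..
...#.#..
.#..#..#
#....#..
.....#.#
#..#.#.#
#..#.#.#
#.#...#.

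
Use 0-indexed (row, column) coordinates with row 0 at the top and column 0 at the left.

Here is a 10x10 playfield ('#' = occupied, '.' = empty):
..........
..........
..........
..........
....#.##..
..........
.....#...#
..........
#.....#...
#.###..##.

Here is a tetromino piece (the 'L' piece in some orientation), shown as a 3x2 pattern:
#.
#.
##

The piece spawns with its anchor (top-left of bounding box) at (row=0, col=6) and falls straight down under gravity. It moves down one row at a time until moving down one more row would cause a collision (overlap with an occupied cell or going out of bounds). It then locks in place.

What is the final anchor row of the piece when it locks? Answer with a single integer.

Answer: 1

Derivation:
Spawn at (row=0, col=6). Try each row:
  row 0: fits
  row 1: fits
  row 2: blocked -> lock at row 1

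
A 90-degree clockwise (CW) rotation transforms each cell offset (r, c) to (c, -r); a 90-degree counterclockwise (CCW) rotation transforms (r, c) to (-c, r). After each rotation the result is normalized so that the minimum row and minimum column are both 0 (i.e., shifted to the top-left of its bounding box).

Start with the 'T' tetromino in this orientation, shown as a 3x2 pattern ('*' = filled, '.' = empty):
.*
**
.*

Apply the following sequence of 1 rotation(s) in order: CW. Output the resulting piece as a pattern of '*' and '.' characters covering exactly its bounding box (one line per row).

Answer: .*.
***

Derivation:
Start:
.*
**
.*
After rotation 1 (CW):
.*.
***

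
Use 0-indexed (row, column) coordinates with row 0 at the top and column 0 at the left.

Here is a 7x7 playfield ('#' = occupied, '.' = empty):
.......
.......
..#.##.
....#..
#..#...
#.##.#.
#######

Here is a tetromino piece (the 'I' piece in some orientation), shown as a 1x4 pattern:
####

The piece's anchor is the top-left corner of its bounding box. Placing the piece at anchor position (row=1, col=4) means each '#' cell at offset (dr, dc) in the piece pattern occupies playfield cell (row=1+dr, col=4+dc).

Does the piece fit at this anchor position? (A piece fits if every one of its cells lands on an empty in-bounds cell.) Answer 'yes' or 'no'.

Check each piece cell at anchor (1, 4):
  offset (0,0) -> (1,4): empty -> OK
  offset (0,1) -> (1,5): empty -> OK
  offset (0,2) -> (1,6): empty -> OK
  offset (0,3) -> (1,7): out of bounds -> FAIL
All cells valid: no

Answer: no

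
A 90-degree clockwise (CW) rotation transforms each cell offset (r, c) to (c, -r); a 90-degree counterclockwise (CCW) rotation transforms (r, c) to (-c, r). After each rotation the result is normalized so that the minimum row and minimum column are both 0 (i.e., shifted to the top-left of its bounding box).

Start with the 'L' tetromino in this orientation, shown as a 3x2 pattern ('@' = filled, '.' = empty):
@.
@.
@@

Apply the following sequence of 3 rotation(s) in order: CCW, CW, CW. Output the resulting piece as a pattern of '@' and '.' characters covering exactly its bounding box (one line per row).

Answer: @@@
@..

Derivation:
Start:
@.
@.
@@
After rotation 1 (CCW):
..@
@@@
After rotation 2 (CW):
@.
@.
@@
After rotation 3 (CW):
@@@
@..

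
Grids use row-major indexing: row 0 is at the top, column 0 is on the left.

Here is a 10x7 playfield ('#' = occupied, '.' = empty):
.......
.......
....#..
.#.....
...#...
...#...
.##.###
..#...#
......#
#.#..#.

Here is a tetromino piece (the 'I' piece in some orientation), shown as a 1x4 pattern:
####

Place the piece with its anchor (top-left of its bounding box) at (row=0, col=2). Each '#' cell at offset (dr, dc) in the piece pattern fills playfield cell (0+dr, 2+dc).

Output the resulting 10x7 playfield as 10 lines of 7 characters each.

Fill (0+0,2+0) = (0,2)
Fill (0+0,2+1) = (0,3)
Fill (0+0,2+2) = (0,4)
Fill (0+0,2+3) = (0,5)

Answer: ..####.
.......
....#..
.#.....
...#...
...#...
.##.###
..#...#
......#
#.#..#.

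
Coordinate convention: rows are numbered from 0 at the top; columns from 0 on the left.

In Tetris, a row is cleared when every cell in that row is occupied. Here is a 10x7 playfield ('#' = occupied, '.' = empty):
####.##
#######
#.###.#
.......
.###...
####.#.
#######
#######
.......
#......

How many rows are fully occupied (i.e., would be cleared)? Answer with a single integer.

Answer: 3

Derivation:
Check each row:
  row 0: 1 empty cell -> not full
  row 1: 0 empty cells -> FULL (clear)
  row 2: 2 empty cells -> not full
  row 3: 7 empty cells -> not full
  row 4: 4 empty cells -> not full
  row 5: 2 empty cells -> not full
  row 6: 0 empty cells -> FULL (clear)
  row 7: 0 empty cells -> FULL (clear)
  row 8: 7 empty cells -> not full
  row 9: 6 empty cells -> not full
Total rows cleared: 3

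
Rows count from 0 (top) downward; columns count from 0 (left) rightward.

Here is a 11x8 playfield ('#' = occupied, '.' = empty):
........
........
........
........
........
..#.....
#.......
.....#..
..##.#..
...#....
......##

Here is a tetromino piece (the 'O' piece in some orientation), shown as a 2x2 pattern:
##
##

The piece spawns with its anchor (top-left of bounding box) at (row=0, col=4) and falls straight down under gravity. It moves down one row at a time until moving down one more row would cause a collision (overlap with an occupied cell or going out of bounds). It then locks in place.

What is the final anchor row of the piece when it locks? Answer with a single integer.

Answer: 5

Derivation:
Spawn at (row=0, col=4). Try each row:
  row 0: fits
  row 1: fits
  row 2: fits
  row 3: fits
  row 4: fits
  row 5: fits
  row 6: blocked -> lock at row 5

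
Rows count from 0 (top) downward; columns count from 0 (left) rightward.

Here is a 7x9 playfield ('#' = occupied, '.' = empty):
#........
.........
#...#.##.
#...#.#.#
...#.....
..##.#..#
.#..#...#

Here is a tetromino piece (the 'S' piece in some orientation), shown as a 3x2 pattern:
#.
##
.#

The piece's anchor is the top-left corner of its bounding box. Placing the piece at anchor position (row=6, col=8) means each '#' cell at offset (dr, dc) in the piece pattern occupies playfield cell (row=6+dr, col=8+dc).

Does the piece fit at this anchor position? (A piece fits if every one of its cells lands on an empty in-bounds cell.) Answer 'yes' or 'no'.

Answer: no

Derivation:
Check each piece cell at anchor (6, 8):
  offset (0,0) -> (6,8): occupied ('#') -> FAIL
  offset (1,0) -> (7,8): out of bounds -> FAIL
  offset (1,1) -> (7,9): out of bounds -> FAIL
  offset (2,1) -> (8,9): out of bounds -> FAIL
All cells valid: no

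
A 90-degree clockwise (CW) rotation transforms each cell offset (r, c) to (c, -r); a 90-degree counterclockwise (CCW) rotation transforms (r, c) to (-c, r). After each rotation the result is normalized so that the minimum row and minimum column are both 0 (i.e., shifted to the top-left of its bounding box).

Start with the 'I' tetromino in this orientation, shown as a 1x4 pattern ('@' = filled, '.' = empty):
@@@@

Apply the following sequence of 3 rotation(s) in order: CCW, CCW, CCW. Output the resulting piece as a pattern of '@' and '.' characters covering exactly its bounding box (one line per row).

Answer: @
@
@
@

Derivation:
Start:
@@@@
After rotation 1 (CCW):
@
@
@
@
After rotation 2 (CCW):
@@@@
After rotation 3 (CCW):
@
@
@
@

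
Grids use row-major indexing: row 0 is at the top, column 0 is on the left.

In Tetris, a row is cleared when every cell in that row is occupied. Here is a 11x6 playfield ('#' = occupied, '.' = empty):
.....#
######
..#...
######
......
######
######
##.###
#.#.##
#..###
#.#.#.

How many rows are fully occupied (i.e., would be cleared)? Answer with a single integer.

Check each row:
  row 0: 5 empty cells -> not full
  row 1: 0 empty cells -> FULL (clear)
  row 2: 5 empty cells -> not full
  row 3: 0 empty cells -> FULL (clear)
  row 4: 6 empty cells -> not full
  row 5: 0 empty cells -> FULL (clear)
  row 6: 0 empty cells -> FULL (clear)
  row 7: 1 empty cell -> not full
  row 8: 2 empty cells -> not full
  row 9: 2 empty cells -> not full
  row 10: 3 empty cells -> not full
Total rows cleared: 4

Answer: 4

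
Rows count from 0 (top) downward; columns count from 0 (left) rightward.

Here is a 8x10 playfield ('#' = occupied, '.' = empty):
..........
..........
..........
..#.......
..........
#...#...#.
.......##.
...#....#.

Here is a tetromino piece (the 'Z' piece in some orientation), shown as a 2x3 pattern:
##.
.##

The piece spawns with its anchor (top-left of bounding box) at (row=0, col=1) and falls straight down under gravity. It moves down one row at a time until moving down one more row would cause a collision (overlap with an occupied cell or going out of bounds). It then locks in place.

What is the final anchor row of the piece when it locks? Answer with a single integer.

Spawn at (row=0, col=1). Try each row:
  row 0: fits
  row 1: fits
  row 2: blocked -> lock at row 1

Answer: 1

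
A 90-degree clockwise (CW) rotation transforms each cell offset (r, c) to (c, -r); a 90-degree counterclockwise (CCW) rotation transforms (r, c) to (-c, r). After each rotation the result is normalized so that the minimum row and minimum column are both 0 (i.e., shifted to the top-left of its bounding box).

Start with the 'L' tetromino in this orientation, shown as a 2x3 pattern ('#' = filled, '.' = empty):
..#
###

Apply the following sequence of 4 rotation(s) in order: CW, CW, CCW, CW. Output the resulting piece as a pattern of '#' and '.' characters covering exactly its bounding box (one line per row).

Start:
..#
###
After rotation 1 (CW):
#.
#.
##
After rotation 2 (CW):
###
#..
After rotation 3 (CCW):
#.
#.
##
After rotation 4 (CW):
###
#..

Answer: ###
#..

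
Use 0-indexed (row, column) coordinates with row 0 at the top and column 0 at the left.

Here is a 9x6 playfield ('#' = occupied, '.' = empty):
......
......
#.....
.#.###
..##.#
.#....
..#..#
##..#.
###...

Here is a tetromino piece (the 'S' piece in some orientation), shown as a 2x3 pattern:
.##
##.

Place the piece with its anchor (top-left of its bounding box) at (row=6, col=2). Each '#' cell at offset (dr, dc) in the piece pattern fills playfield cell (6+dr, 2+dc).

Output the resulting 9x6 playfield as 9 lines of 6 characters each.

Fill (6+0,2+1) = (6,3)
Fill (6+0,2+2) = (6,4)
Fill (6+1,2+0) = (7,2)
Fill (6+1,2+1) = (7,3)

Answer: ......
......
#.....
.#.###
..##.#
.#....
..####
#####.
###...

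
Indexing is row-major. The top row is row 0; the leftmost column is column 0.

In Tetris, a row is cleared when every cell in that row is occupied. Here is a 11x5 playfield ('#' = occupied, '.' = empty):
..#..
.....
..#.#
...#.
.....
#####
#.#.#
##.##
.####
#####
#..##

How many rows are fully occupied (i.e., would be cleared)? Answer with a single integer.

Check each row:
  row 0: 4 empty cells -> not full
  row 1: 5 empty cells -> not full
  row 2: 3 empty cells -> not full
  row 3: 4 empty cells -> not full
  row 4: 5 empty cells -> not full
  row 5: 0 empty cells -> FULL (clear)
  row 6: 2 empty cells -> not full
  row 7: 1 empty cell -> not full
  row 8: 1 empty cell -> not full
  row 9: 0 empty cells -> FULL (clear)
  row 10: 2 empty cells -> not full
Total rows cleared: 2

Answer: 2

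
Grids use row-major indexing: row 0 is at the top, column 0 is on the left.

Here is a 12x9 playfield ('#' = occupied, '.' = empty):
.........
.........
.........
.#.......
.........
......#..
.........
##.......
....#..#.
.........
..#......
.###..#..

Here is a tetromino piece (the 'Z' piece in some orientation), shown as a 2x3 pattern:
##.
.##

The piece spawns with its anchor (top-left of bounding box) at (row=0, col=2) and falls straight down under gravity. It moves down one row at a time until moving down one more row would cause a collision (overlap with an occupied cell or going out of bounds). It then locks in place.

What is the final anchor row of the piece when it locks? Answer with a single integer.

Spawn at (row=0, col=2). Try each row:
  row 0: fits
  row 1: fits
  row 2: fits
  row 3: fits
  row 4: fits
  row 5: fits
  row 6: fits
  row 7: blocked -> lock at row 6

Answer: 6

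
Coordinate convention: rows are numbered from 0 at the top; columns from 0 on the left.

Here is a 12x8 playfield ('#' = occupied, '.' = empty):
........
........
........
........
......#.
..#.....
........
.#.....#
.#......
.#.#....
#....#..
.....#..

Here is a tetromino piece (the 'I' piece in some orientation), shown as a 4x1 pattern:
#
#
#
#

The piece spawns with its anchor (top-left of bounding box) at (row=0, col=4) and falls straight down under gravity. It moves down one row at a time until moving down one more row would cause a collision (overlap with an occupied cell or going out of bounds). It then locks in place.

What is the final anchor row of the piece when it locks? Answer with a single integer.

Answer: 8

Derivation:
Spawn at (row=0, col=4). Try each row:
  row 0: fits
  row 1: fits
  row 2: fits
  row 3: fits
  row 4: fits
  row 5: fits
  row 6: fits
  row 7: fits
  row 8: fits
  row 9: blocked -> lock at row 8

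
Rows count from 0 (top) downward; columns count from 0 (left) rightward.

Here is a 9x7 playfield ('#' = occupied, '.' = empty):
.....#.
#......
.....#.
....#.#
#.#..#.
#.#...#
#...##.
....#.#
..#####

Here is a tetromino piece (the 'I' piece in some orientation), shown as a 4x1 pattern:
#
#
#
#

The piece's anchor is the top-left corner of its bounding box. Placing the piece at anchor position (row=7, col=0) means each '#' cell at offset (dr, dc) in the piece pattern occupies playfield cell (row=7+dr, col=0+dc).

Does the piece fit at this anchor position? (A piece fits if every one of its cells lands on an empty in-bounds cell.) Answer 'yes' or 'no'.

Check each piece cell at anchor (7, 0):
  offset (0,0) -> (7,0): empty -> OK
  offset (1,0) -> (8,0): empty -> OK
  offset (2,0) -> (9,0): out of bounds -> FAIL
  offset (3,0) -> (10,0): out of bounds -> FAIL
All cells valid: no

Answer: no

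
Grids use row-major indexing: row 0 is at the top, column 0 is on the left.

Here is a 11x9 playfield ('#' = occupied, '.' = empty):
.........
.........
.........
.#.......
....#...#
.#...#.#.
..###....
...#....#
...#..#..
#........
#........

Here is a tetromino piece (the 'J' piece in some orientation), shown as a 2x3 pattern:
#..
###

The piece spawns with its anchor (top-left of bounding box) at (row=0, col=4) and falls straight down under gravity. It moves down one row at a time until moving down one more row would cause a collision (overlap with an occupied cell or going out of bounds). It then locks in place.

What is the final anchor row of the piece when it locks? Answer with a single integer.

Answer: 2

Derivation:
Spawn at (row=0, col=4). Try each row:
  row 0: fits
  row 1: fits
  row 2: fits
  row 3: blocked -> lock at row 2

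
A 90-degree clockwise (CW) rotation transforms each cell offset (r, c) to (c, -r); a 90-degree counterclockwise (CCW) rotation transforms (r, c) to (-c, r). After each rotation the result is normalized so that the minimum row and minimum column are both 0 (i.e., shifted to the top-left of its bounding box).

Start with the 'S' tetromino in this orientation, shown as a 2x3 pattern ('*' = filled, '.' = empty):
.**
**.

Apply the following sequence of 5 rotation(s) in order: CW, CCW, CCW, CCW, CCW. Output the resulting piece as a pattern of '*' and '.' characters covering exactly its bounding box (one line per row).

Start:
.**
**.
After rotation 1 (CW):
*.
**
.*
After rotation 2 (CCW):
.**
**.
After rotation 3 (CCW):
*.
**
.*
After rotation 4 (CCW):
.**
**.
After rotation 5 (CCW):
*.
**
.*

Answer: *.
**
.*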